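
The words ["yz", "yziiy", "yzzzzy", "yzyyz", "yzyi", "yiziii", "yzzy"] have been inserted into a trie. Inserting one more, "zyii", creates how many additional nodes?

4

No existing word starts with "z", so every character of "zyii" needs a new node.
4 − 0 = 4 new nodes.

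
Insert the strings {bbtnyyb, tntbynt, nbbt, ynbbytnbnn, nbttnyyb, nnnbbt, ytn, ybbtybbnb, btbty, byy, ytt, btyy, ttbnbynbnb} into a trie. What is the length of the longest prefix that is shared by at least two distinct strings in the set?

Equivalently: take the maximum, over all pairs, of their longest common prefix length.
e.g. "btbty" and "btyy" share the prefix "bt" of length 2; no pair shares a longer one.
Longest shared-prefix length: 2

2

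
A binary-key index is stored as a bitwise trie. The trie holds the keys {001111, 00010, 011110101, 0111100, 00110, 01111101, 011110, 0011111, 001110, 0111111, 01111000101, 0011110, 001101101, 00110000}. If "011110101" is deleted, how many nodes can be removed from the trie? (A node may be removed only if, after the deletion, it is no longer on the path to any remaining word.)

3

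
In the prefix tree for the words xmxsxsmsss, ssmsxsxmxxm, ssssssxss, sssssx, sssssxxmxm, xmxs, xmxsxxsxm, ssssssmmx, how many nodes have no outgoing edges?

Leaves are exactly the stored words that no other stored word extends.
Those words: "ssmsxsxmxxm", "ssssssmmx", "ssssssxss", "sssssxxmxm", "xmxsxsmsss", "xmxsxxsxm"
Leaf count: 6

6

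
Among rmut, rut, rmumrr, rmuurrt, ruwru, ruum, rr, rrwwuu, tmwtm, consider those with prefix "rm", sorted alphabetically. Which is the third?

Filter for "rm…" and sort: "rmumrr", "rmut", "rmuurrt"
The 3rd is rmuurrt.

rmuurrt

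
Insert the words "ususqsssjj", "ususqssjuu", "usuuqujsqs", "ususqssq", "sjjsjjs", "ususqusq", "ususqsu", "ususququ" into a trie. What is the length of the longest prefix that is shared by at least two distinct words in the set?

The deepest shared node is where two words last agree before diverging.
e.g. "ususqssjuu" and "ususqssq" share the prefix "ususqss" of length 7; no pair shares a longer one.
Longest shared-prefix length: 7

7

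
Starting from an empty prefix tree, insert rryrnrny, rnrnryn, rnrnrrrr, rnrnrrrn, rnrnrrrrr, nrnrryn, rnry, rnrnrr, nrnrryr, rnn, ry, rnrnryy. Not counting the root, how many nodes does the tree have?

31

Trie structure (* marks end of a word):
(root)
├─ n
│  └─ r
│     └─ n
│        └─ r
│           └─ r
│              └─ y
│                 ├─ n *
│                 └─ r *
└─ r
   ├─ n
   │  ├─ n *
   │  └─ r
   │     ├─ n
   │     │  └─ r
   │     │     ├─ r *
   │     │     │  └─ r
   │     │     │     ├─ n *
   │     │     │     └─ r *
   │     │     │        └─ r *
   │     │     └─ y
   │     │        ├─ n *
   │     │        └─ y *
   │     └─ y *
   ├─ r
   │  └─ y
   │     └─ r
   │        └─ n
   │           └─ r
   │              └─ n
   │                 └─ y *
   └─ y *
Counting every labelled node above: 31.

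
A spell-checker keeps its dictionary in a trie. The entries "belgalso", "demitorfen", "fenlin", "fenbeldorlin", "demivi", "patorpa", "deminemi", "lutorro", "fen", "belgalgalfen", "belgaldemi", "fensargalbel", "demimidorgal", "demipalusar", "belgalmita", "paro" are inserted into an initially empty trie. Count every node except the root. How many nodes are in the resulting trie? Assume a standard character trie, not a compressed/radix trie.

For each word, the new-node count is its length minus the longest prefix already in the trie:
  "belgalso" → 8 new (b, e, l, g, a, l, s, o)
  "demitorfen" → 10 new (d, e, m, i, t, o, r, f, e, n)
  "fenlin" → 6 new (f, e, n, l, i, n)
  "fenbeldorlin" → prefix "fen" already present; 9 new (b, e, l, d, o, r, l, i, n)
  "demivi" → prefix "demi" already present; 2 new (v, i)
  "patorpa" → 7 new (p, a, t, o, r, p, a)
  "deminemi" → prefix "demi" already present; 4 new (n, e, m, i)
  "lutorro" → 7 new (l, u, t, o, r, r, o)
  "fen" → prefix "fen" already present; 0 new (none)
  "belgalgalfen" → prefix "belgal" already present; 6 new (g, a, l, f, e, n)
  "belgaldemi" → prefix "belgal" already present; 4 new (d, e, m, i)
  "fensargalbel" → prefix "fen" already present; 9 new (s, a, r, g, a, l, b, e, l)
  "demimidorgal" → prefix "demi" already present; 8 new (m, i, d, o, r, g, a, l)
  "demipalusar" → prefix "demi" already present; 7 new (p, a, l, u, s, a, r)
  "belgalmita" → prefix "belgal" already present; 4 new (m, i, t, a)
  "paro" → prefix "pa" already present; 2 new (r, o)
Total nodes = 8 + 10 + 6 + 9 + 2 + 7 + 4 + 7 + 0 + 6 + 4 + 9 + 8 + 7 + 4 + 2 = 93

93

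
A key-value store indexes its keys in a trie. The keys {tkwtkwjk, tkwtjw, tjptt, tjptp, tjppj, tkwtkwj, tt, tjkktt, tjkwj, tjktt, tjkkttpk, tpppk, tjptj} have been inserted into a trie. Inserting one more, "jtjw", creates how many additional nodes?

No existing word starts with "j", so every character of "jtjw" needs a new node.
4 − 0 = 4 new nodes.

4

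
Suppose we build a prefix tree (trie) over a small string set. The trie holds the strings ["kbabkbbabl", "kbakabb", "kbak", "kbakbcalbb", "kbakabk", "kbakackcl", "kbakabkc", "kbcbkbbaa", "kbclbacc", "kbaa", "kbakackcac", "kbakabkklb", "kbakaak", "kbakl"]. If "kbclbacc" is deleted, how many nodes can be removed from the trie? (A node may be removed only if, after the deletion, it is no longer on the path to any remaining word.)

5

A node on "kbclbacc"'s path can go only if nothing else ends at it or branches off below it.
The suffix "lbacc" (5 nodes) is used only by "kbclbacc"; the node for "kbc" still has the child "b", so pruning stops there.
Nodes removed: 5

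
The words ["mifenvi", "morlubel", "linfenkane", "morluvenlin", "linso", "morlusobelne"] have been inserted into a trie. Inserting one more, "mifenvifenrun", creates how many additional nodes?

The longest prefix of "mifenvifenrun" already in the trie is "mifenvi" (length 7).
New nodes needed: |"mifenvifenrun"| − 7 = 13 − 7 = 6.

6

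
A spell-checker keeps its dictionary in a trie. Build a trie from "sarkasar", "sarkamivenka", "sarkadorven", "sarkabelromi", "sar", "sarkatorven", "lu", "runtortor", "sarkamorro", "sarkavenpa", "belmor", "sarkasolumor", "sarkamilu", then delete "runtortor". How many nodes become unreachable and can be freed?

9

Walk "runtortor" from the leaf back toward the root, removing each node that no remaining word uses.
No other word shares any prefix with "runtortor", so all 9 of its nodes go.
Nodes removed: 9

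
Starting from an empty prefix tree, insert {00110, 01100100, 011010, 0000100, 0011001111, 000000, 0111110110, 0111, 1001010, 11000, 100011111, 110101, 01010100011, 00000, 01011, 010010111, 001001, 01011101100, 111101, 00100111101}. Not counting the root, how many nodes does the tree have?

87

Insert word by word; a character creates a node only if that edge doesn't already exist:
  "00110" → 5 new (0, 0, 1, 1, 0)
  "01100100" → prefix "0" already present; 7 new (1, 1, 0, 0, 1, 0, 0)
  "011010" → prefix "0110" already present; 2 new (1, 0)
  "0000100" → prefix "00" already present; 5 new (0, 0, 1, 0, 0)
  "0011001111" → prefix "00110" already present; 5 new (0, 1, 1, 1, 1)
  "000000" → prefix "0000" already present; 2 new (0, 0)
  "0111110110" → prefix "011" already present; 7 new (1, 1, 1, 0, 1, 1, 0)
  "0111" → prefix "0111" already present; 0 new (none)
  "1001010" → 7 new (1, 0, 0, 1, 0, 1, 0)
  "11000" → prefix "1" already present; 4 new (1, 0, 0, 0)
  "100011111" → prefix "100" already present; 6 new (0, 1, 1, 1, 1, 1)
  "110101" → prefix "110" already present; 3 new (1, 0, 1)
  "01010100011" → prefix "01" already present; 9 new (0, 1, 0, 1, 0, 0, 0, 1, 1)
  "00000" → prefix "00000" already present; 0 new (none)
  "01011" → prefix "0101" already present; 1 new (1)
  "010010111" → prefix "010" already present; 6 new (0, 1, 0, 1, 1, 1)
  "001001" → prefix "001" already present; 3 new (0, 0, 1)
  "01011101100" → prefix "01011" already present; 6 new (1, 0, 1, 1, 0, 0)
  "111101" → prefix "11" already present; 4 new (1, 1, 0, 1)
  "00100111101" → prefix "001001" already present; 5 new (1, 1, 1, 0, 1)
Total nodes = 5 + 7 + 2 + 5 + 5 + 2 + 7 + 0 + 7 + 4 + 6 + 3 + 9 + 0 + 1 + 6 + 3 + 6 + 4 + 5 = 87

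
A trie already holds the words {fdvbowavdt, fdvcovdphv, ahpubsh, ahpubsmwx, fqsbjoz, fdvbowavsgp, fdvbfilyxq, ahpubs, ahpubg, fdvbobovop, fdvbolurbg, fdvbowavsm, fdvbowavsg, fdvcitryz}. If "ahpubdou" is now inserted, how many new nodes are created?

3

The longest prefix of "ahpubdou" already in the trie is "ahpub" (length 5).
New nodes needed: |"ahpubdou"| − 5 = 8 − 5 = 3.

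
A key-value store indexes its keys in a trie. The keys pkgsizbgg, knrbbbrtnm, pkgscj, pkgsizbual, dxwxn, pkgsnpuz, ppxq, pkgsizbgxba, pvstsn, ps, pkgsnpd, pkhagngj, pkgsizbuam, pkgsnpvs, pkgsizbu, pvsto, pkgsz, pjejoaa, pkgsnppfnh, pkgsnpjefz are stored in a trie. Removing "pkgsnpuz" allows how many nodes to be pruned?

After clearing the end-marker at "pkgsnpuz", prune upward until reaching a node still needed by another word.
The suffix "uz" (2 nodes) is used only by "pkgsnpuz"; the node for "pkgsnp" still has the child "d", so pruning stops there.
Nodes removed: 2

2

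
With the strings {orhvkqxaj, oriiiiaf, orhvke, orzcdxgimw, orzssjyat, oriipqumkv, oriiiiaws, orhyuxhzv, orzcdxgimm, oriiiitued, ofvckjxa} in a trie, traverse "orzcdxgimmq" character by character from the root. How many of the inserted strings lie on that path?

1

Check each prefix of "orzcdxgimmq" against the stored set — each match is an end-marker on the path.
Prefixes of the query that are stored words: "orzcdxgimm"
Count: 1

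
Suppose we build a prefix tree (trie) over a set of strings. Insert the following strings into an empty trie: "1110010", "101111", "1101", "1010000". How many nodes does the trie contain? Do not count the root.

Trace insertions, counting only characters that open a new branch:
  "1110010" → 7 new (1, 1, 1, 0, 0, 1, 0)
  "101111" → prefix "1" already present; 5 new (0, 1, 1, 1, 1)
  "1101" → prefix "11" already present; 2 new (0, 1)
  "1010000" → prefix "101" already present; 4 new (0, 0, 0, 0)
Total nodes = 7 + 5 + 2 + 4 = 18

18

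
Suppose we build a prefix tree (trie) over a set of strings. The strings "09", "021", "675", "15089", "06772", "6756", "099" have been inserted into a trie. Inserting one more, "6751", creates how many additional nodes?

The longest prefix of "6751" already in the trie is "675" (length 3).
Each of the 1 remaining characters creates one node.

1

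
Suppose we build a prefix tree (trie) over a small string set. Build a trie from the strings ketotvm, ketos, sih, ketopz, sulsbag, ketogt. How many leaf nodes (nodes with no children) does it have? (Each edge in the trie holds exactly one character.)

6

Leaves are exactly the stored words that no other stored word extends.
Those words: "ketogt", "ketopz", "ketos", "ketotvm", "sih", "sulsbag"
Leaf count: 6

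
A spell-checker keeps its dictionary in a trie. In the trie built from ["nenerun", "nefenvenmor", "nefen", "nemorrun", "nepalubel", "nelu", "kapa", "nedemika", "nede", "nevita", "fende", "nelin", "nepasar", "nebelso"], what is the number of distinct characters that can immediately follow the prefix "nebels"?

The children of the "nebels" node are the distinct next characters among strings starting with "nebels".
Characters that immediately follow "nebels" among the stored strings: {o}.
That node has 1 child edge.

1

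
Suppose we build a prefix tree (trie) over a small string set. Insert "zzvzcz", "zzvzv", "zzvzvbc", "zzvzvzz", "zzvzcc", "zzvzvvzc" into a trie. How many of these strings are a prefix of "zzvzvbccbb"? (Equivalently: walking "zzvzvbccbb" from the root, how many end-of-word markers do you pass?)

2

Check each prefix of "zzvzvbccbb" against the stored set — each match is an end-marker on the path.
Prefixes of the query that are stored words: "zzvzv", "zzvzvbc"
Count: 2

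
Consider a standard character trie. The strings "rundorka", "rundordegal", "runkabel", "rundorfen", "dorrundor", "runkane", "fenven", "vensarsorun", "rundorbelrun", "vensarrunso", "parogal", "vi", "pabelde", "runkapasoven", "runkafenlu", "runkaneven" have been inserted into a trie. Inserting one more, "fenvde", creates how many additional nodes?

2

"fenv" is already a path in the trie; the remaining "de" must be added.
Each of the 2 remaining characters creates one node.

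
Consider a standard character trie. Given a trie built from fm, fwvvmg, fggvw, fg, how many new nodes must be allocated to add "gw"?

No existing word starts with "g", so every character of "gw" needs a new node.
2 − 0 = 2 new nodes.

2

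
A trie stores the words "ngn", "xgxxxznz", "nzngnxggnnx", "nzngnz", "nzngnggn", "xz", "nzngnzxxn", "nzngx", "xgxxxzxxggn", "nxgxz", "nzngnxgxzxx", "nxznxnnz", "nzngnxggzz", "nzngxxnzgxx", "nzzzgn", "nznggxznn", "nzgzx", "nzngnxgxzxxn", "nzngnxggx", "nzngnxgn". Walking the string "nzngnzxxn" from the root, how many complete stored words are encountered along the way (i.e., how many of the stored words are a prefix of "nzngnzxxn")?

Traverse "nzngnzxxn" character by character; count nodes along the way that are marked as word ends.
Prefixes of the query that are stored words: "nzngnz", "nzngnzxxn"
Count: 2

2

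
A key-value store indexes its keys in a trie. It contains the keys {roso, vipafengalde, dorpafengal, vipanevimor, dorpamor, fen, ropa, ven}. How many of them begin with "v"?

Traverse to the node for "v", then collect every word in that subtree.
Words under "v": ven, vipafengalde, vipanevimor
Count: 3

3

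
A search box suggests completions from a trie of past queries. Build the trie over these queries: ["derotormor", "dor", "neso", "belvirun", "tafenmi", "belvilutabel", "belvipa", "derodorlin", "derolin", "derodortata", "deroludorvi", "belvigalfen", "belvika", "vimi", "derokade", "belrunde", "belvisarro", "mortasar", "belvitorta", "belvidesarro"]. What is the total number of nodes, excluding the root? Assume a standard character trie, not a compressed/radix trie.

Count nodes per top-level branch (shared prefixes stored once):
  'b'-branch (belrunde, belvidesarro, belvigalfen, belvika, belvilutabel, belvipa, belvirun, belvisarro, belvitorta): 47 nodes
  'd'-branch (derodorlin, derodortata, derokade, derolin, deroludorvi, derotormor, dor): 35 nodes
  'm'-branch (mortasar): 8 nodes
  'n'-branch (neso): 4 nodes
  't'-branch (tafenmi): 7 nodes
  'v'-branch (vimi): 4 nodes
Sum: 105

105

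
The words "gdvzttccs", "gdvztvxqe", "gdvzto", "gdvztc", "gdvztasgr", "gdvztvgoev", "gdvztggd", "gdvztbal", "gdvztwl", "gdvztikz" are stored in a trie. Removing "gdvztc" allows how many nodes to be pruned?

1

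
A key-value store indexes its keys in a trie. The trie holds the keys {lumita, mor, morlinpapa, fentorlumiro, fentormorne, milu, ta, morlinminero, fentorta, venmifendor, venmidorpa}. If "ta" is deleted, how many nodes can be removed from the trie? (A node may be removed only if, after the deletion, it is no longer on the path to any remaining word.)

2

A node on "ta"'s path can go only if nothing else ends at it or branches off below it.
No other word shares any prefix with "ta", so all 2 of its nodes go.
Nodes removed: 2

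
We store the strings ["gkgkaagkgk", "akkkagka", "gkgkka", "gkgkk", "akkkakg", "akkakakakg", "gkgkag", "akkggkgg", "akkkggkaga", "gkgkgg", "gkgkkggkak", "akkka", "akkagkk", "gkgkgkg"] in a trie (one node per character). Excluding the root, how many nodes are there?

53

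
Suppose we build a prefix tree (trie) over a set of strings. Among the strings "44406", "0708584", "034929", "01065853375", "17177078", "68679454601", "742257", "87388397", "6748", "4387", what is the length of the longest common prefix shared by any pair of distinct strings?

1

Equivalently: take the maximum, over all pairs, of their longest common prefix length.
"01065853375" and "034929" agree on "0" (1 characters) before diverging; nothing deeper is shared.
Longest shared-prefix length: 1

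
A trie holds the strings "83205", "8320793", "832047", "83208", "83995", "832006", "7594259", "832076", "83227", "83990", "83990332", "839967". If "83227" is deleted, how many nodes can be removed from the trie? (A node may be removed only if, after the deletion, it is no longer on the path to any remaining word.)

2

After clearing the end-marker at "83227", prune upward until reaching a node still needed by another word.
The suffix "27" (2 nodes) is used only by "83227"; the node for "832" still has the child "0", so pruning stops there.
Nodes removed: 2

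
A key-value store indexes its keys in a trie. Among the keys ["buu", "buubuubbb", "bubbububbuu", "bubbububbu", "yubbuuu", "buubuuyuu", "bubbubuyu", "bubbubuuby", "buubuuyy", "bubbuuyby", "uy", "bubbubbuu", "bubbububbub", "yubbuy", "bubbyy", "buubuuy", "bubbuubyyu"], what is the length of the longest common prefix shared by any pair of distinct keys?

Look for the deepest trie node that still has at least two words in its subtree.
"bubbububbu" and "bubbububbub" agree on "bubbububbu" (10 characters) before diverging; nothing deeper is shared.
Longest shared-prefix length: 10

10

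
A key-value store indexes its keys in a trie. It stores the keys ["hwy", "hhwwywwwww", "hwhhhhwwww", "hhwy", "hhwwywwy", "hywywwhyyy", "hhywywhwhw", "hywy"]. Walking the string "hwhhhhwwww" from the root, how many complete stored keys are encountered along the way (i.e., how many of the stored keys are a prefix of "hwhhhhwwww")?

1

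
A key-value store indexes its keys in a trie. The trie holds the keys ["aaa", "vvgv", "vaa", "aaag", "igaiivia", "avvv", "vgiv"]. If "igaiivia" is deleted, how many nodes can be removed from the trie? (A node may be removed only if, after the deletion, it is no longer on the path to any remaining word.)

8

Walk "igaiivia" from the leaf back toward the root, removing each node that no remaining word uses.
No other word shares any prefix with "igaiivia", so all 8 of its nodes go.
Nodes removed: 8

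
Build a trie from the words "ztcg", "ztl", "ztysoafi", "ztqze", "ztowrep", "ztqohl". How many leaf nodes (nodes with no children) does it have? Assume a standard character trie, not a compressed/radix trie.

A leaf is a node with no children — equivalently, the end of a word that is not a proper prefix of any other stored word.
Those words: "ztcg", "ztl", "ztowrep", "ztqohl", "ztqze", "ztysoafi"
Leaf count: 6

6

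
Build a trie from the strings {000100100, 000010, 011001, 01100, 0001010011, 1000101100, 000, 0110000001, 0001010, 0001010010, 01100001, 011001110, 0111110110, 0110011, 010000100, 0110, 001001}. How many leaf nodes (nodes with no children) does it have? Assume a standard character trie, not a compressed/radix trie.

Leaves are exactly the stored words that no other stored word extends.
Those words: "000010", "000100100", "0001010010", "0001010011", "001001", "010000100", "0110000001", "01100001", "011001110", "0111110110", "1000101100"
Leaf count: 11

11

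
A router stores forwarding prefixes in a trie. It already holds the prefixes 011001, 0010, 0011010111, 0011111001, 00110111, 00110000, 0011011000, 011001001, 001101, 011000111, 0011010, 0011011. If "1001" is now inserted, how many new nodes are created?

4

No existing word starts with "1", so every character of "1001" needs a new node.
4 − 0 = 4 new nodes.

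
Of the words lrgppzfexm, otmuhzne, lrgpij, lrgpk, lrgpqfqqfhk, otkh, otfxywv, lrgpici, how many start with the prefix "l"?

5

Traverse to the node for "l", then collect every word in that subtree.
Words under "l": lrgpici, lrgpij, lrgpk, lrgppzfexm, lrgpqfqqfhk
Count: 5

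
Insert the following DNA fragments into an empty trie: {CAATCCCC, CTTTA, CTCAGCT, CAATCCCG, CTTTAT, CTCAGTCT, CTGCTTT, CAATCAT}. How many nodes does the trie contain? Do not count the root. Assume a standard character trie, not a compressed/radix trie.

For each word, the new-node count is its length minus the longest prefix already in the trie:
  "CAATCCCC" → 8 new (C, A, A, T, C, C, C, C)
  "CTTTA" → prefix "C" already present; 4 new (T, T, T, A)
  "CTCAGCT" → prefix "CT" already present; 5 new (C, A, G, C, T)
  "CAATCCCG" → prefix "CAATCCC" already present; 1 new (G)
  "CTTTAT" → prefix "CTTTA" already present; 1 new (T)
  "CTCAGTCT" → prefix "CTCAG" already present; 3 new (T, C, T)
  "CTGCTTT" → prefix "CT" already present; 5 new (G, C, T, T, T)
  "CAATCAT" → prefix "CAATC" already present; 2 new (A, T)
Total nodes = 8 + 4 + 5 + 1 + 1 + 3 + 5 + 2 = 29

29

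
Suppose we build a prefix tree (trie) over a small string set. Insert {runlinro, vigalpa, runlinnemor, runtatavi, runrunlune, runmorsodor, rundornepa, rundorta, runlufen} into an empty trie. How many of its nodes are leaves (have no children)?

A leaf is a node with no children — equivalently, the end of a word that is not a proper prefix of any other stored word.
Those words: "rundornepa", "rundorta", "runlinnemor", "runlinro", "runlufen", "runmorsodor", "runrunlune", "runtatavi", "vigalpa"
Leaf count: 9

9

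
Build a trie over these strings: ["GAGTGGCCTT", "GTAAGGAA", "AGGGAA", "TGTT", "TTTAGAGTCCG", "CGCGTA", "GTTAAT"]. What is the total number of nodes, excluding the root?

For each word, the new-node count is its length minus the longest prefix already in the trie:
  "GAGTGGCCTT" → 10 new (G, A, G, T, G, G, C, C, T, T)
  "GTAAGGAA" → prefix "G" already present; 7 new (T, A, A, G, G, A, A)
  "AGGGAA" → 6 new (A, G, G, G, A, A)
  "TGTT" → 4 new (T, G, T, T)
  "TTTAGAGTCCG" → prefix "T" already present; 10 new (T, T, A, G, A, G, T, C, C, G)
  "CGCGTA" → 6 new (C, G, C, G, T, A)
  "GTTAAT" → prefix "GT" already present; 4 new (T, A, A, T)
Total nodes = 10 + 7 + 6 + 4 + 10 + 6 + 4 = 47

47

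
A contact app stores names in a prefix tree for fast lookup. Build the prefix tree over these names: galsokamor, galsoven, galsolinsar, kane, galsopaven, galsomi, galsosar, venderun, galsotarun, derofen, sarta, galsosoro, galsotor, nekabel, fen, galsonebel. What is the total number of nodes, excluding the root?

For each word, the new-node count is its length minus the longest prefix already in the trie:
  "galsokamor" → 10 new (g, a, l, s, o, k, a, m, o, r)
  "galsoven" → prefix "galso" already present; 3 new (v, e, n)
  "galsolinsar" → prefix "galso" already present; 6 new (l, i, n, s, a, r)
  "kane" → 4 new (k, a, n, e)
  "galsopaven" → prefix "galso" already present; 5 new (p, a, v, e, n)
  "galsomi" → prefix "galso" already present; 2 new (m, i)
  "galsosar" → prefix "galso" already present; 3 new (s, a, r)
  "venderun" → 8 new (v, e, n, d, e, r, u, n)
  "galsotarun" → prefix "galso" already present; 5 new (t, a, r, u, n)
  "derofen" → 7 new (d, e, r, o, f, e, n)
  "sarta" → 5 new (s, a, r, t, a)
  "galsosoro" → prefix "galsos" already present; 3 new (o, r, o)
  "galsotor" → prefix "galsot" already present; 2 new (o, r)
  "nekabel" → 7 new (n, e, k, a, b, e, l)
  "fen" → 3 new (f, e, n)
  "galsonebel" → prefix "galso" already present; 5 new (n, e, b, e, l)
Total nodes = 10 + 3 + 6 + 4 + 5 + 2 + 3 + 8 + 5 + 7 + 5 + 3 + 2 + 7 + 3 + 5 = 78

78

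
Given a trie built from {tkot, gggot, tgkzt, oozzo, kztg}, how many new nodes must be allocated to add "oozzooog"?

Walking "oozzooog" from the root, the first 5 characters ("oozzo") follow existing edges; "o" is the first miss.
Each of the 3 remaining characters creates one node.

3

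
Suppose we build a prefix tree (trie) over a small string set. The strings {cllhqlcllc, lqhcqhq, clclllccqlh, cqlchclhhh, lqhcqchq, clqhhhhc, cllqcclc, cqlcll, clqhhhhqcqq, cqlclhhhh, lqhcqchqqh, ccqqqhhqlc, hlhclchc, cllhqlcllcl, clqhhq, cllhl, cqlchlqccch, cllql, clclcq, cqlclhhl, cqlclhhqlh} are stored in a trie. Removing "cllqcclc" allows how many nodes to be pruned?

A node on "cllqcclc"'s path can go only if nothing else ends at it or branches off below it.
The suffix "cclc" (4 nodes) is used only by "cllqcclc"; the node for "cllq" still has the child "l", so pruning stops there.
Nodes removed: 4

4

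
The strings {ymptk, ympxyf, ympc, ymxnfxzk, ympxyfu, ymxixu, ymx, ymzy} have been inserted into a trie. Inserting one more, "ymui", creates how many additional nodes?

Walking "ymui" from the root, the first 2 characters ("ym") follow existing edges; "u" is the first miss.
Each of the 2 remaining characters creates one node.

2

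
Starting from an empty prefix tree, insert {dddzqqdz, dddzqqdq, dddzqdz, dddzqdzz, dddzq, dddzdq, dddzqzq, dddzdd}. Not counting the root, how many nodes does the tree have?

17

Insert word by word; a character creates a node only if that edge doesn't already exist:
  "dddzqqdz" → 8 new (d, d, d, z, q, q, d, z)
  "dddzqqdq" → prefix "dddzqqd" already present; 1 new (q)
  "dddzqdz" → prefix "dddzq" already present; 2 new (d, z)
  "dddzqdzz" → prefix "dddzqdz" already present; 1 new (z)
  "dddzq" → prefix "dddzq" already present; 0 new (none)
  "dddzdq" → prefix "dddz" already present; 2 new (d, q)
  "dddzqzq" → prefix "dddzq" already present; 2 new (z, q)
  "dddzdd" → prefix "dddzd" already present; 1 new (d)
Total nodes = 8 + 1 + 2 + 1 + 0 + 2 + 2 + 1 = 17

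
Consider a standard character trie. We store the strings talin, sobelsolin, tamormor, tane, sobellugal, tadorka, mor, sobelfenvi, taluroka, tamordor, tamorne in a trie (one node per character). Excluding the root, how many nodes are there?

Count nodes per top-level branch (shared prefixes stored once):
  'm'-branch (mor): 3 nodes
  's'-branch (sobelfenvi, sobellugal, sobelsolin): 20 nodes
  't'-branch (tadorka, talin, taluroka, tamordor, tamormor, tamorne, tane): 28 nodes
Sum: 51

51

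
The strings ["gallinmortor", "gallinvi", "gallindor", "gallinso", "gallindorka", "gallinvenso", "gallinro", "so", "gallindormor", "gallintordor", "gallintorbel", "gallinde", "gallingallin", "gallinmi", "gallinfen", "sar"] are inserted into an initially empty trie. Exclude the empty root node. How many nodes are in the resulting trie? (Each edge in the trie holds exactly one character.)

54

Count nodes per top-level branch (shared prefixes stored once):
  'g'-branch (gallinde, gallindor, gallindorka, gallindormor, gallinfen, gallingallin, gallinmi, gallinmortor, gallinro, gallinso, gallintorbel, gallintordor, gallinvenso, gallinvi): 50 nodes
  's'-branch (sar, so): 4 nodes
Sum: 54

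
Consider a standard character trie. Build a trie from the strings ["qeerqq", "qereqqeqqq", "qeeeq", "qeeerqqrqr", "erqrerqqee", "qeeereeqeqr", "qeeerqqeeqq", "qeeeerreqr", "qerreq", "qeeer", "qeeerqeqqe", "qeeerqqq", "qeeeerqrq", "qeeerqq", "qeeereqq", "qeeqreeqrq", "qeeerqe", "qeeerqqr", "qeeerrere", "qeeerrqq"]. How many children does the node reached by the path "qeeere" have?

2

Follow the path "qeeere" to its node, then look at its outgoing edges.
Distinct next characters after "qeeere": e, q.
That node has 2 child edges.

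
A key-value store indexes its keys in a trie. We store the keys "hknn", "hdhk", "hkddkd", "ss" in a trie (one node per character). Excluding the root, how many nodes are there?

13

Insert word by word; a character creates a node only if that edge doesn't already exist:
  "hknn" → 4 new (h, k, n, n)
  "hdhk" → prefix "h" already present; 3 new (d, h, k)
  "hkddkd" → prefix "hk" already present; 4 new (d, d, k, d)
  "ss" → 2 new (s, s)
Total nodes = 4 + 3 + 4 + 2 = 13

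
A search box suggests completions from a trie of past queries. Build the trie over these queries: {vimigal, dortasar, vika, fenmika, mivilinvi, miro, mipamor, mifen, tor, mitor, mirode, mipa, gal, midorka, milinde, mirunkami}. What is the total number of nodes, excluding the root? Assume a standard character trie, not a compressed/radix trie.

70

Insert word by word; a character creates a node only if that edge doesn't already exist:
  "vimigal" → 7 new (v, i, m, i, g, a, l)
  "dortasar" → 8 new (d, o, r, t, a, s, a, r)
  "vika" → prefix "vi" already present; 2 new (k, a)
  "fenmika" → 7 new (f, e, n, m, i, k, a)
  "mivilinvi" → 9 new (m, i, v, i, l, i, n, v, i)
  "miro" → prefix "mi" already present; 2 new (r, o)
  "mipamor" → prefix "mi" already present; 5 new (p, a, m, o, r)
  "mifen" → prefix "mi" already present; 3 new (f, e, n)
  "tor" → 3 new (t, o, r)
  "mitor" → prefix "mi" already present; 3 new (t, o, r)
  "mirode" → prefix "miro" already present; 2 new (d, e)
  "mipa" → prefix "mipa" already present; 0 new (none)
  "gal" → 3 new (g, a, l)
  "midorka" → prefix "mi" already present; 5 new (d, o, r, k, a)
  "milinde" → prefix "mi" already present; 5 new (l, i, n, d, e)
  "mirunkami" → prefix "mir" already present; 6 new (u, n, k, a, m, i)
Total nodes = 7 + 8 + 2 + 7 + 9 + 2 + 5 + 3 + 3 + 3 + 2 + 0 + 3 + 5 + 5 + 6 = 70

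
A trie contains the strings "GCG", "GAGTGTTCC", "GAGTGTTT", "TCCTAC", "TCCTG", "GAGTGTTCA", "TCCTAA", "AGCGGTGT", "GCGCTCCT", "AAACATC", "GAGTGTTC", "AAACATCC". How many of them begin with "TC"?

3

Walk to "TC"; the words in its subtree are exactly those with that prefix.
Matches: "TCCTAA", "TCCTAC", "TCCTG"
Count: 3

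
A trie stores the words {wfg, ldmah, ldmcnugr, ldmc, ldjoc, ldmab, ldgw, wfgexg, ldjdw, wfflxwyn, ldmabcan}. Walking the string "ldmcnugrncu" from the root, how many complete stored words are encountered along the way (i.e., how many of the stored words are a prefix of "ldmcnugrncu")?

2

Walk "ldmcnugrncu" from the root; an end-of-word marker is hit whenever a stored word is a prefix of "ldmcnugrncu".
Prefixes of the query that are stored words: "ldmc", "ldmcnugr"
Count: 2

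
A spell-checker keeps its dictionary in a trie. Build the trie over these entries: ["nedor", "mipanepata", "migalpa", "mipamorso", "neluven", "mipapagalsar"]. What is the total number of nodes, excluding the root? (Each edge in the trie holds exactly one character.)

Trace insertions, counting only characters that open a new branch:
  "nedor" → 5 new (n, e, d, o, r)
  "mipanepata" → 10 new (m, i, p, a, n, e, p, a, t, a)
  "migalpa" → prefix "mi" already present; 5 new (g, a, l, p, a)
  "mipamorso" → prefix "mipa" already present; 5 new (m, o, r, s, o)
  "neluven" → prefix "ne" already present; 5 new (l, u, v, e, n)
  "mipapagalsar" → prefix "mipa" already present; 8 new (p, a, g, a, l, s, a, r)
Total nodes = 5 + 10 + 5 + 5 + 5 + 8 = 38

38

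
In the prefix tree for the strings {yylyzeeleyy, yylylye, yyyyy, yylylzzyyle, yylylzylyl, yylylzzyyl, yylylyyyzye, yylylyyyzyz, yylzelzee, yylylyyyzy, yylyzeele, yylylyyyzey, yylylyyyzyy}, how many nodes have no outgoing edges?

10

Leaves are exactly the stored words that no other stored word extends.
Those words: "yylylye", "yylylyyyzey", "yylylyyyzye", "yylylyyyzyy", "yylylyyyzyz", "yylylzylyl", "yylylzzyyle", "yylyzeeleyy", "yylzelzee", "yyyyy"
Leaf count: 10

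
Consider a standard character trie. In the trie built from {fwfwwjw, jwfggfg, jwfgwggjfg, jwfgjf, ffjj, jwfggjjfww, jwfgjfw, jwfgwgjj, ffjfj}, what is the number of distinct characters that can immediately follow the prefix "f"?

The children of the "f" node are the distinct next characters among strings starting with "f".
Characters that immediately follow "f" among the stored strings: {f, w}.
That node has 2 child edges.

2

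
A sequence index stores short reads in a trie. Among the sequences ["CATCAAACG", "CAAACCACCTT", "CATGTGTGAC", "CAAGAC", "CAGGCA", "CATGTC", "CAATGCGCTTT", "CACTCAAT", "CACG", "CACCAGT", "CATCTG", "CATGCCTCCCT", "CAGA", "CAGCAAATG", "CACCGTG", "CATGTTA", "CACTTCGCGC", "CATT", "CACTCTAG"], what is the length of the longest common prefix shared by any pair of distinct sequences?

The deepest shared node is where two words last agree before diverging.
e.g. "CACTCAAT" and "CACTCTAG" share the prefix "CACTC" of length 5; no pair shares a longer one.
Longest shared-prefix length: 5

5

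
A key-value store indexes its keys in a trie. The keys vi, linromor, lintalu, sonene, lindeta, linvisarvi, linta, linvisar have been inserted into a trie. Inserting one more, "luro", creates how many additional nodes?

Walking "luro" from the root, the first 1 characters ("l") follow existing edges; "u" is the first miss.
Each of the 3 remaining characters creates one node.

3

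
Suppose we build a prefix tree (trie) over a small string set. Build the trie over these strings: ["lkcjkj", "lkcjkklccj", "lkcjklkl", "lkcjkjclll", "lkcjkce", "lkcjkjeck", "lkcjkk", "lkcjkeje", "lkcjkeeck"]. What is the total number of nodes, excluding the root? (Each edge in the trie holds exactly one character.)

Insert word by word; a character creates a node only if that edge doesn't already exist:
  "lkcjkj" → 6 new (l, k, c, j, k, j)
  "lkcjkklccj" → prefix "lkcjk" already present; 5 new (k, l, c, c, j)
  "lkcjklkl" → prefix "lkcjk" already present; 3 new (l, k, l)
  "lkcjkjclll" → prefix "lkcjkj" already present; 4 new (c, l, l, l)
  "lkcjkce" → prefix "lkcjk" already present; 2 new (c, e)
  "lkcjkjeck" → prefix "lkcjkj" already present; 3 new (e, c, k)
  "lkcjkk" → prefix "lkcjkk" already present; 0 new (none)
  "lkcjkeje" → prefix "lkcjk" already present; 3 new (e, j, e)
  "lkcjkeeck" → prefix "lkcjke" already present; 3 new (e, c, k)
Total nodes = 6 + 5 + 3 + 4 + 2 + 3 + 0 + 3 + 3 = 29

29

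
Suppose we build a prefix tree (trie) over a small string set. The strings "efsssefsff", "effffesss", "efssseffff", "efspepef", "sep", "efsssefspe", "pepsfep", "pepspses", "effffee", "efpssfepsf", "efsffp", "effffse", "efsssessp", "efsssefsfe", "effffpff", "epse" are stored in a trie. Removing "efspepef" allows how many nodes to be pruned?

5

Walk "efspepef" from the leaf back toward the root, removing each node that no remaining word uses.
The suffix "pepef" (5 nodes) is used only by "efspepef"; the node for "efs" still has the child "s", so pruning stops there.
Nodes removed: 5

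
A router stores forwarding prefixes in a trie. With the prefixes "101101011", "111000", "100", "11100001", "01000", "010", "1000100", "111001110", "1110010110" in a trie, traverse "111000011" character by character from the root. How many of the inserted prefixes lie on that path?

2

Check each prefix of "111000011" against the stored set — each match is an end-marker on the path.
Prefixes of the query that are stored words: "111000", "11100001"
Count: 2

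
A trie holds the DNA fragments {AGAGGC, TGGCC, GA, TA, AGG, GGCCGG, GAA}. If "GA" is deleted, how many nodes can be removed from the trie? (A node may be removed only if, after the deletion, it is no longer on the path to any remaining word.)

0

After clearing the end-marker at "GA", prune upward until reaching a node still needed by another word.
Every node on "GA" is still needed (e.g. by "GAA"), so nothing is freed.
Nodes removed: 0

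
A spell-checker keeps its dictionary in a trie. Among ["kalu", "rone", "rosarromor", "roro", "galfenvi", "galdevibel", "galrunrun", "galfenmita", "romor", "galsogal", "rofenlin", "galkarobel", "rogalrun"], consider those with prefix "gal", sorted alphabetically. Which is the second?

Words with prefix "gal", in lexicographic order: "galdevibel", "galfenmita", "galfenvi", "galkarobel", "galrunrun", "galsogal"
The 2nd is galfenmita.

galfenmita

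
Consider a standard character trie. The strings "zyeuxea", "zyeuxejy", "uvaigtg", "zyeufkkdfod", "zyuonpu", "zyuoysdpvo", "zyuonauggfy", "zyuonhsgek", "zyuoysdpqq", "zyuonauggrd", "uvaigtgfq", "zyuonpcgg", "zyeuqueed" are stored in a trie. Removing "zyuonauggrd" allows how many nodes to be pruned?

2

Walk "zyuonauggrd" from the leaf back toward the root, removing each node that no remaining word uses.
The suffix "rd" (2 nodes) is used only by "zyuonauggrd"; the node for "zyuonaugg" still has the child "f", so pruning stops there.
Nodes removed: 2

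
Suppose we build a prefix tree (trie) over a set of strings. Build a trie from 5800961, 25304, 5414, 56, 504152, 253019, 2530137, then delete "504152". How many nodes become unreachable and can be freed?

5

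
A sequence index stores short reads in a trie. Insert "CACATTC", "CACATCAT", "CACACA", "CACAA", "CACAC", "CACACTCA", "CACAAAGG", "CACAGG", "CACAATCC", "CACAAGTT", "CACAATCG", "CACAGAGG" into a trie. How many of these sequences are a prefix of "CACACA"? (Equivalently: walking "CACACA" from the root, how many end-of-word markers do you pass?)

Walk "CACACA" from the root; an end-of-word marker is hit whenever a stored word is a prefix of "CACACA".
Prefixes of the query that are stored words: "CACAC", "CACACA"
Count: 2

2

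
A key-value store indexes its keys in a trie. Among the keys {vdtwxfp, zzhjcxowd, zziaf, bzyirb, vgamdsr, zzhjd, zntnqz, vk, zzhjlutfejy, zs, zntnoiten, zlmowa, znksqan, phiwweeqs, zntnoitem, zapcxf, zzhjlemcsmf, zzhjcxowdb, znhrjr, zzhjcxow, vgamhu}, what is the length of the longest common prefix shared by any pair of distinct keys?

The deepest shared node is where two words last agree before diverging.
e.g. "zzhjcxowd" and "zzhjcxowdb" share the prefix "zzhjcxowd" of length 9; no pair shares a longer one.
Longest shared-prefix length: 9

9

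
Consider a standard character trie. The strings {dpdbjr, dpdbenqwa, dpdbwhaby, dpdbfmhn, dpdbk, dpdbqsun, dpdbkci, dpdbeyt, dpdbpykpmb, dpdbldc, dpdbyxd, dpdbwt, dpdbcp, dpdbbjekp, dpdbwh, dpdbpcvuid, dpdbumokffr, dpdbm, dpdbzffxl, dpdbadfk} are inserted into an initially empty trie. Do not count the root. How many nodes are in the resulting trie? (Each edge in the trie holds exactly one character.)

71

Insert word by word; a character creates a node only if that edge doesn't already exist:
  "dpdbjr" → 6 new (d, p, d, b, j, r)
  "dpdbenqwa" → prefix "dpdb" already present; 5 new (e, n, q, w, a)
  "dpdbwhaby" → prefix "dpdb" already present; 5 new (w, h, a, b, y)
  "dpdbfmhn" → prefix "dpdb" already present; 4 new (f, m, h, n)
  "dpdbk" → prefix "dpdb" already present; 1 new (k)
  "dpdbqsun" → prefix "dpdb" already present; 4 new (q, s, u, n)
  "dpdbkci" → prefix "dpdbk" already present; 2 new (c, i)
  "dpdbeyt" → prefix "dpdbe" already present; 2 new (y, t)
  "dpdbpykpmb" → prefix "dpdb" already present; 6 new (p, y, k, p, m, b)
  "dpdbldc" → prefix "dpdb" already present; 3 new (l, d, c)
  "dpdbyxd" → prefix "dpdb" already present; 3 new (y, x, d)
  "dpdbwt" → prefix "dpdbw" already present; 1 new (t)
  "dpdbcp" → prefix "dpdb" already present; 2 new (c, p)
  "dpdbbjekp" → prefix "dpdb" already present; 5 new (b, j, e, k, p)
  "dpdbwh" → prefix "dpdbwh" already present; 0 new (none)
  "dpdbpcvuid" → prefix "dpdbp" already present; 5 new (c, v, u, i, d)
  "dpdbumokffr" → prefix "dpdb" already present; 7 new (u, m, o, k, f, f, r)
  "dpdbm" → prefix "dpdb" already present; 1 new (m)
  "dpdbzffxl" → prefix "dpdb" already present; 5 new (z, f, f, x, l)
  "dpdbadfk" → prefix "dpdb" already present; 4 new (a, d, f, k)
Total nodes = 6 + 5 + 5 + 4 + 1 + 4 + 2 + 2 + 6 + 3 + 3 + 1 + 2 + 5 + 0 + 5 + 7 + 1 + 5 + 4 = 71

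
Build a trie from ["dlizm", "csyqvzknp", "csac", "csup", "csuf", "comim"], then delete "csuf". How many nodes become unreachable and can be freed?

After clearing the end-marker at "csuf", prune upward until reaching a node still needed by another word.
The suffix "f" (1 node) is used only by "csuf"; the node for "csu" still has the child "p", so pruning stops there.
Nodes removed: 1

1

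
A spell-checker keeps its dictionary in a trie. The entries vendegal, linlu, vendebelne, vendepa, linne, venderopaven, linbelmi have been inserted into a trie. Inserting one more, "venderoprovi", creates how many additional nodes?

4

Walking "venderoprovi" from the root, the first 8 characters ("venderop") follow existing edges; "r" is the first miss.
So 12 − 8 = 4 new nodes.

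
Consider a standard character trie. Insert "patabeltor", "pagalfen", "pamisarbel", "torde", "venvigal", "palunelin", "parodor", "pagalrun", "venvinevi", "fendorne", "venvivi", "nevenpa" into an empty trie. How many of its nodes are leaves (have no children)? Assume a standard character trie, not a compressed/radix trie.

12

Leaves are exactly the stored words that no other stored word extends.
Those words: "fendorne", "nevenpa", "pagalfen", "pagalrun", "palunelin", "pamisarbel", "parodor", "patabeltor", "torde", "venvigal", "venvinevi", "venvivi"
Leaf count: 12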